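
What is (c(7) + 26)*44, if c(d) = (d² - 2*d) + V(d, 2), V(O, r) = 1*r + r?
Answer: 2860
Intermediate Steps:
V(O, r) = 2*r (V(O, r) = r + r = 2*r)
c(d) = 4 + d² - 2*d (c(d) = (d² - 2*d) + 2*2 = (d² - 2*d) + 4 = 4 + d² - 2*d)
(c(7) + 26)*44 = ((4 + 7² - 2*7) + 26)*44 = ((4 + 49 - 14) + 26)*44 = (39 + 26)*44 = 65*44 = 2860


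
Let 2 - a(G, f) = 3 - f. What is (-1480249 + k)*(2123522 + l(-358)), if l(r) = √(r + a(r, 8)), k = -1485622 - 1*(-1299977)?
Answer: -3537562558668 - 4997682*I*√39 ≈ -3.5376e+12 - 3.1211e+7*I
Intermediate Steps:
a(G, f) = -1 + f (a(G, f) = 2 - (3 - f) = 2 + (-3 + f) = -1 + f)
k = -185645 (k = -1485622 + 1299977 = -185645)
l(r) = √(7 + r) (l(r) = √(r + (-1 + 8)) = √(r + 7) = √(7 + r))
(-1480249 + k)*(2123522 + l(-358)) = (-1480249 - 185645)*(2123522 + √(7 - 358)) = -1665894*(2123522 + √(-351)) = -1665894*(2123522 + 3*I*√39) = -3537562558668 - 4997682*I*√39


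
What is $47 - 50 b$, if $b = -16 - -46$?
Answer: $-1453$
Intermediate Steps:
$b = 30$ ($b = -16 + 46 = 30$)
$47 - 50 b = 47 - 1500 = -1453$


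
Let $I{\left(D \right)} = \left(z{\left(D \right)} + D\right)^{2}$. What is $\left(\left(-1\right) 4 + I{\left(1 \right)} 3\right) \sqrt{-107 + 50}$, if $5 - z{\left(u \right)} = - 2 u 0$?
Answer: $104 i \sqrt{57} \approx 785.18 i$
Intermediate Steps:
$z{\left(u \right)} = 5$ ($z{\left(u \right)} = 5 - - 2 u 0 = 5 - 0 = 5 + 0 = 5$)
$I{\left(D \right)} = \left(5 + D\right)^{2}$
$\left(\left(-1\right) 4 + I{\left(1 \right)} 3\right) \sqrt{-107 + 50} = \left(\left(-1\right) 4 + \left(5 + 1\right)^{2} \cdot 3\right) \sqrt{-107 + 50} = \left(-4 + 6^{2} \cdot 3\right) \sqrt{-57} = \left(-4 + 36 \cdot 3\right) i \sqrt{57} = \left(-4 + 108\right) i \sqrt{57} = 104 i \sqrt{57}$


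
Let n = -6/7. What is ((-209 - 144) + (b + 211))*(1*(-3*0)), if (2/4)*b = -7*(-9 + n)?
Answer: 0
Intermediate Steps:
n = -6/7 (n = -6*⅐ = -6/7 ≈ -0.85714)
b = 138 (b = 2*(-7*(-9 - 6/7)) = 2*(-7*(-69/7)) = 2*69 = 138)
((-209 - 144) + (b + 211))*(1*(-3*0)) = ((-209 - 144) + (138 + 211))*(1*(-3*0)) = (-353 + 349)*(1*0) = -4*0 = 0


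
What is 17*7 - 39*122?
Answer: -4639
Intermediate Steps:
17*7 - 39*122 = 119 - 4758 = -4639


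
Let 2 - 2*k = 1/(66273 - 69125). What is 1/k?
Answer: 5704/5705 ≈ 0.99982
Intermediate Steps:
k = 5705/5704 (k = 1 - 1/(2*(66273 - 69125)) = 1 - ½/(-2852) = 1 - ½*(-1/2852) = 1 + 1/5704 = 5705/5704 ≈ 1.0002)
1/k = 1/(5705/5704) = 5704/5705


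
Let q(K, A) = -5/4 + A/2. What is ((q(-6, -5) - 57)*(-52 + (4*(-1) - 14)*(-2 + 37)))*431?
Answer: 35713953/2 ≈ 1.7857e+7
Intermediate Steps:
q(K, A) = -5/4 + A/2 (q(K, A) = -5*1/4 + A*(1/2) = -5/4 + A/2)
((q(-6, -5) - 57)*(-52 + (4*(-1) - 14)*(-2 + 37)))*431 = (((-5/4 + (1/2)*(-5)) - 57)*(-52 + (4*(-1) - 14)*(-2 + 37)))*431 = (((-5/4 - 5/2) - 57)*(-52 + (-4 - 14)*35))*431 = ((-15/4 - 57)*(-52 - 18*35))*431 = -243*(-52 - 630)/4*431 = -243/4*(-682)*431 = (82863/2)*431 = 35713953/2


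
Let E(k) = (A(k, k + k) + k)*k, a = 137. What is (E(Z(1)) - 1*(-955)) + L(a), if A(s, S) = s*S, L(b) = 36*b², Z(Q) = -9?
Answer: 675262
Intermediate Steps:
A(s, S) = S*s
E(k) = k*(k + 2*k²) (E(k) = ((k + k)*k + k)*k = ((2*k)*k + k)*k = (2*k² + k)*k = (k + 2*k²)*k = k*(k + 2*k²))
(E(Z(1)) - 1*(-955)) + L(a) = ((-9)²*(1 + 2*(-9)) - 1*(-955)) + 36*137² = (81*(1 - 18) + 955) + 36*18769 = (81*(-17) + 955) + 675684 = (-1377 + 955) + 675684 = -422 + 675684 = 675262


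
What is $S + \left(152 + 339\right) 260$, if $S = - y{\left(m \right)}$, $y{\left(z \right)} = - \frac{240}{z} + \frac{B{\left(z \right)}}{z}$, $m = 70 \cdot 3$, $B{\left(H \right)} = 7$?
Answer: $\frac{26808833}{210} \approx 1.2766 \cdot 10^{5}$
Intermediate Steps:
$m = 210$
$y{\left(z \right)} = - \frac{233}{z}$ ($y{\left(z \right)} = - \frac{240}{z} + \frac{7}{z} = - \frac{233}{z}$)
$S = \frac{233}{210}$ ($S = - \frac{-233}{210} = \left(-1\right) \left(- \frac{233}{210}\right) = \frac{233}{210} \approx 1.1095$)
$S + \left(152 + 339\right) 260 = \frac{233}{210} + \left(152 + 339\right) 260 = \frac{233}{210} + 491 \cdot 260 = \frac{233}{210} + 127660 = \frac{26808833}{210}$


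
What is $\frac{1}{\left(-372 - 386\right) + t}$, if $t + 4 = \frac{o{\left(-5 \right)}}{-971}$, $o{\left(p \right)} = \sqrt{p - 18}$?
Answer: $- \frac{718444842}{547454969627} + \frac{971 i \sqrt{23}}{547454969627} \approx -0.0013123 + 8.5062 \cdot 10^{-9} i$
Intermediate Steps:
$o{\left(p \right)} = \sqrt{-18 + p}$
$t = -4 - \frac{i \sqrt{23}}{971}$ ($t = -4 + \frac{\sqrt{-18 - 5}}{-971} = -4 + \sqrt{-23} \left(- \frac{1}{971}\right) = -4 + i \sqrt{23} \left(- \frac{1}{971}\right) = -4 - \frac{i \sqrt{23}}{971} \approx -4.0 - 0.0049391 i$)
$\frac{1}{\left(-372 - 386\right) + t} = \frac{1}{\left(-372 - 386\right) - \left(4 + \frac{i \sqrt{23}}{971}\right)} = \frac{1}{-758 - \left(4 + \frac{i \sqrt{23}}{971}\right)} = \frac{1}{-762 - \frac{i \sqrt{23}}{971}}$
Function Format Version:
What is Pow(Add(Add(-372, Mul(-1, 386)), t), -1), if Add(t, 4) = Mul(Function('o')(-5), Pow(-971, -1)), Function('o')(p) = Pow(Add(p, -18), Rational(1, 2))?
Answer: Add(Rational(-718444842, 547454969627), Mul(Rational(971, 547454969627), I, Pow(23, Rational(1, 2)))) ≈ Add(-0.0013123, Mul(8.5062e-9, I))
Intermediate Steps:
Function('o')(p) = Pow(Add(-18, p), Rational(1, 2))
t = Add(-4, Mul(Rational(-1, 971), I, Pow(23, Rational(1, 2)))) (t = Add(-4, Mul(Pow(Add(-18, -5), Rational(1, 2)), Pow(-971, -1))) = Add(-4, Mul(Pow(-23, Rational(1, 2)), Rational(-1, 971))) = Add(-4, Mul(Mul(I, Pow(23, Rational(1, 2))), Rational(-1, 971))) = Add(-4, Mul(Rational(-1, 971), I, Pow(23, Rational(1, 2)))) ≈ Add(-4.0000, Mul(-0.0049391, I)))
Pow(Add(Add(-372, Mul(-1, 386)), t), -1) = Pow(Add(Add(-372, Mul(-1, 386)), Add(-4, Mul(Rational(-1, 971), I, Pow(23, Rational(1, 2))))), -1) = Pow(Add(Add(-372, -386), Add(-4, Mul(Rational(-1, 971), I, Pow(23, Rational(1, 2))))), -1) = Pow(Add(-758, Add(-4, Mul(Rational(-1, 971), I, Pow(23, Rational(1, 2))))), -1) = Pow(Add(-762, Mul(Rational(-1, 971), I, Pow(23, Rational(1, 2)))), -1)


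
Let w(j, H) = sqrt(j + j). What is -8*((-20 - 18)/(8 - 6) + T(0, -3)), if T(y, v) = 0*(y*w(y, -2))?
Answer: 152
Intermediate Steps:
w(j, H) = sqrt(2)*sqrt(j) (w(j, H) = sqrt(2*j) = sqrt(2)*sqrt(j))
T(y, v) = 0 (T(y, v) = 0*(y*(sqrt(2)*sqrt(y))) = 0*(sqrt(2)*y**(3/2)) = 0)
-8*((-20 - 18)/(8 - 6) + T(0, -3)) = -8*((-20 - 18)/(8 - 6) + 0) = -8*(-38/2 + 0) = -8*(-38*1/2 + 0) = -8*(-19 + 0) = -8*(-19) = 152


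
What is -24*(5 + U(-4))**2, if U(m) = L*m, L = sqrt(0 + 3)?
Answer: -1752 + 960*sqrt(3) ≈ -89.231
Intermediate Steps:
L = sqrt(3) ≈ 1.7320
U(m) = m*sqrt(3) (U(m) = sqrt(3)*m = m*sqrt(3))
-24*(5 + U(-4))**2 = -24*(5 - 4*sqrt(3))**2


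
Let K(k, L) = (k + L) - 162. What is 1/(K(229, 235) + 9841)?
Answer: 1/10143 ≈ 9.8590e-5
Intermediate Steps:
K(k, L) = -162 + L + k (K(k, L) = (L + k) - 162 = -162 + L + k)
1/(K(229, 235) + 9841) = 1/((-162 + 235 + 229) + 9841) = 1/(302 + 9841) = 1/10143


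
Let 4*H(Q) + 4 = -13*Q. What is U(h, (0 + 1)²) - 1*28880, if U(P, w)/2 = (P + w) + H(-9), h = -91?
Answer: -58007/2 ≈ -29004.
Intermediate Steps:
H(Q) = -1 - 13*Q/4 (H(Q) = -1 + (-13*Q)/4 = -1 - 13*Q/4)
U(P, w) = 113/2 + 2*P + 2*w (U(P, w) = 2*((P + w) + (-1 - 13/4*(-9))) = 2*((P + w) + (-1 + 117/4)) = 2*((P + w) + 113/4) = 2*(113/4 + P + w) = 113/2 + 2*P + 2*w)
U(h, (0 + 1)²) - 1*28880 = (113/2 + 2*(-91) + 2*(0 + 1)²) - 1*28880 = (113/2 - 182 + 2*1²) - 28880 = (113/2 - 182 + 2*1) - 28880 = (113/2 - 182 + 2) - 28880 = -247/2 - 28880 = -58007/2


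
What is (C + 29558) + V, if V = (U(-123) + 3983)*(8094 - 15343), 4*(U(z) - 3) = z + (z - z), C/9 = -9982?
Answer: -114927549/4 ≈ -2.8732e+7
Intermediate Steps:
C = -89838 (C = 9*(-9982) = -89838)
U(z) = 3 + z/4 (U(z) = 3 + (z + (z - z))/4 = 3 + (z + 0)/4 = 3 + z/4)
V = -114686429/4 (V = ((3 + (1/4)*(-123)) + 3983)*(8094 - 15343) = ((3 - 123/4) + 3983)*(-7249) = (-111/4 + 3983)*(-7249) = (15821/4)*(-7249) = -114686429/4 ≈ -2.8672e+7)
(C + 29558) + V = (-89838 + 29558) - 114686429/4 = -60280 - 114686429/4 = -114927549/4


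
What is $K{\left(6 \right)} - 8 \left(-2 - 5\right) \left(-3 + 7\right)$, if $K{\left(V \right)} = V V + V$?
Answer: $266$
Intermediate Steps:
$K{\left(V \right)} = V + V^{2}$ ($K{\left(V \right)} = V^{2} + V = V + V^{2}$)
$K{\left(6 \right)} - 8 \left(-2 - 5\right) \left(-3 + 7\right) = 6 \left(1 + 6\right) - 8 \left(-2 - 5\right) \left(-3 + 7\right) = 6 \cdot 7 - 8 \left(\left(-7\right) 4\right) = 42 - -224 = 42 + 224 = 266$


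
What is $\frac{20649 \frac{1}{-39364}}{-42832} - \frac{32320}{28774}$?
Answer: $- \frac{27246090706517}{24257040906176} \approx -1.1232$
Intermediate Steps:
$\frac{20649 \frac{1}{-39364}}{-42832} - \frac{32320}{28774} = 20649 \left(- \frac{1}{39364}\right) \left(- \frac{1}{42832}\right) - \frac{16160}{14387} = \left(- \frac{20649}{39364}\right) \left(- \frac{1}{42832}\right) - \frac{16160}{14387} = \frac{20649}{1686038848} - \frac{16160}{14387} = - \frac{27246090706517}{24257040906176}$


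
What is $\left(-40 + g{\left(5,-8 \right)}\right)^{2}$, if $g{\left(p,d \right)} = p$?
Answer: $1225$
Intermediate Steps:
$\left(-40 + g{\left(5,-8 \right)}\right)^{2} = \left(-40 + 5\right)^{2} = \left(-35\right)^{2} = 1225$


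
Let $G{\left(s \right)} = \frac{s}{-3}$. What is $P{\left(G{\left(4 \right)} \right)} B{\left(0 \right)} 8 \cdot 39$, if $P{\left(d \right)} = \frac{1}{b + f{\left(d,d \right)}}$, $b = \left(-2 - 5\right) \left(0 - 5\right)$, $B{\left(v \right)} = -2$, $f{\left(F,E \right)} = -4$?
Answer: $- \frac{624}{31} \approx -20.129$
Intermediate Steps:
$b = 35$ ($b = \left(-7\right) \left(-5\right) = 35$)
$G{\left(s \right)} = - \frac{s}{3}$ ($G{\left(s \right)} = s \left(- \frac{1}{3}\right) = - \frac{s}{3}$)
$P{\left(d \right)} = \frac{1}{31}$ ($P{\left(d \right)} = \frac{1}{35 - 4} = \frac{1}{31}$)
$P{\left(G{\left(4 \right)} \right)} B{\left(0 \right)} 8 \cdot 39 = \frac{\left(-2\right) 8}{31} \cdot 39 = \frac{1}{31} \left(-16\right) 39 = \left(- \frac{16}{31}\right) 39 = - \frac{624}{31}$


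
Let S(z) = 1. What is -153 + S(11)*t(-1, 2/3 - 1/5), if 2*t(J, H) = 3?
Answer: -303/2 ≈ -151.50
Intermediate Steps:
t(J, H) = 3/2 (t(J, H) = (1/2)*3 = 3/2)
-153 + S(11)*t(-1, 2/3 - 1/5) = -153 + 1*(3/2) = -153 + 3/2 = -303/2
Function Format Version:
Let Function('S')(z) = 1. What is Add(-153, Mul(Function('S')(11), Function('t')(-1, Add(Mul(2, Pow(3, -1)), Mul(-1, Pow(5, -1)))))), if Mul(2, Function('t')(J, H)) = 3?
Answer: Rational(-303, 2) ≈ -151.50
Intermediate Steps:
Function('t')(J, H) = Rational(3, 2) (Function('t')(J, H) = Mul(Rational(1, 2), 3) = Rational(3, 2))
Add(-153, Mul(Function('S')(11), Function('t')(-1, Add(Mul(2, Pow(3, -1)), Mul(-1, Pow(5, -1)))))) = Add(-153, Mul(1, Rational(3, 2))) = Add(-153, Rational(3, 2)) = Rational(-303, 2)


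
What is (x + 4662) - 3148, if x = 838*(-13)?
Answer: -9380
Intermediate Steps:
x = -10894
(x + 4662) - 3148 = (-10894 + 4662) - 3148 = -6232 - 3148 = -9380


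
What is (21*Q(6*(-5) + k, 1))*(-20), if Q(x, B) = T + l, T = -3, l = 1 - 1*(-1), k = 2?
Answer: 420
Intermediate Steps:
l = 2 (l = 1 + 1 = 2)
Q(x, B) = -1 (Q(x, B) = -3 + 2 = -1)
(21*Q(6*(-5) + k, 1))*(-20) = (21*(-1))*(-20) = -21*(-20) = 420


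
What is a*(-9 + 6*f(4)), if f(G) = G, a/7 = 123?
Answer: 12915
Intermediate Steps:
a = 861 (a = 7*123 = 861)
a*(-9 + 6*f(4)) = 861*(-9 + 6*4) = 861*(-9 + 24) = 861*15 = 12915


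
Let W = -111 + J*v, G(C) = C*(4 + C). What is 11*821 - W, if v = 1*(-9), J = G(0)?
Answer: 9142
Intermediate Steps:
J = 0 (J = 0*(4 + 0) = 0*4 = 0)
v = -9
W = -111 (W = -111 + 0*(-9) = -111 + 0 = -111)
11*821 - W = 11*821 - 1*(-111) = 9031 + 111 = 9142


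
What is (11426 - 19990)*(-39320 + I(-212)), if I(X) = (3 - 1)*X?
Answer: 340367616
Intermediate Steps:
I(X) = 2*X
(11426 - 19990)*(-39320 + I(-212)) = (11426 - 19990)*(-39320 + 2*(-212)) = -8564*(-39320 - 424) = -8564*(-39744) = 340367616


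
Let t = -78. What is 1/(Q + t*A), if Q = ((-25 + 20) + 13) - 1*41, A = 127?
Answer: -1/9939 ≈ -0.00010061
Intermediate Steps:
Q = -33 (Q = (-5 + 13) - 41 = 8 - 41 = -33)
1/(Q + t*A) = 1/(-33 - 78*127) = 1/(-33 - 9906) = 1/(-9939) = -1/9939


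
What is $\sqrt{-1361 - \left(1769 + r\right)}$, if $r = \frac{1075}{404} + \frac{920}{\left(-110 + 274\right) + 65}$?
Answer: $\frac{i \sqrt{6711872393615}}{46258} \approx 56.006 i$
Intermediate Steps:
$r = \frac{617855}{92516}$ ($r = 1075 \cdot \frac{1}{404} + \frac{920}{164 + 65} = \frac{1075}{404} + \frac{920}{229} = \frac{617855}{92516} \approx 6.6784$)
$\sqrt{-1361 - \left(1769 + r\right)} = \sqrt{-1361 - \frac{164278659}{92516}} = \sqrt{- \frac{290192935}{92516}} = \frac{i \sqrt{6711872393615}}{46258}$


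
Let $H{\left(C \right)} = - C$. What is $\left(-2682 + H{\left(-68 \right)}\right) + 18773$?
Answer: $16159$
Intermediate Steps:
$\left(-2682 + H{\left(-68 \right)}\right) + 18773 = \left(-2682 - -68\right) + 18773 = \left(-2682 + 68\right) + 18773 = -2614 + 18773 = 16159$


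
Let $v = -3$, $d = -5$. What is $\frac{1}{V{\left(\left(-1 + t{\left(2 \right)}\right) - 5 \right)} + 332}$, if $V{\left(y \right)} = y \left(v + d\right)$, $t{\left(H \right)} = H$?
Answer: $\frac{1}{364} \approx 0.0027473$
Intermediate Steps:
$V{\left(y \right)} = - 8 y$ ($V{\left(y \right)} = y \left(-3 - 5\right) = y \left(-8\right) = - 8 y$)
$\frac{1}{V{\left(\left(-1 + t{\left(2 \right)}\right) - 5 \right)} + 332} = \frac{1}{- 8 \left(\left(-1 + 2\right) - 5\right) + 332} = \frac{1}{- 8 \left(1 - 5\right) + 332} = \frac{1}{\left(-8\right) \left(-4\right) + 332} = \frac{1}{32 + 332} = \frac{1}{364}$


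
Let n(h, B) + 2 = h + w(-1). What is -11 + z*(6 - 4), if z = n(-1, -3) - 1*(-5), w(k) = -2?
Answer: -11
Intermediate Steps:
n(h, B) = -4 + h (n(h, B) = -2 + (h - 2) = -2 + (-2 + h) = -4 + h)
z = 0 (z = (-4 - 1) - 1*(-5) = -5 + 5 = 0)
-11 + z*(6 - 4) = -11 + 0*(6 - 4) = -11 + 0*2 = -11 + 0 = -11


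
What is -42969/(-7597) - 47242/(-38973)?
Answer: 2033528311/296077881 ≈ 6.8682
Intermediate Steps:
-42969/(-7597) - 47242/(-38973) = -42969*(-1/7597) - 47242*(-1/38973) = 42969/7597 + 47242/38973 = 2033528311/296077881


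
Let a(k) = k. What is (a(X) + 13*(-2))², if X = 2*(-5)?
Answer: 1296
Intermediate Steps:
X = -10
(a(X) + 13*(-2))² = (-10 + 13*(-2))² = (-10 - 26)² = (-36)² = 1296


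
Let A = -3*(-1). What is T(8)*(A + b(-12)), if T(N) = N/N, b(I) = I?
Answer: -9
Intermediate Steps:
A = 3
T(N) = 1
T(8)*(A + b(-12)) = 1*(3 - 12) = 1*(-9) = -9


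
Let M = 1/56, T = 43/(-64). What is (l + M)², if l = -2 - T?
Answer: 344569/200704 ≈ 1.7168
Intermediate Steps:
T = -43/64 (T = 43*(-1/64) = -43/64 ≈ -0.67188)
M = 1/56 ≈ 0.017857
l = -85/64 (l = -2 - 1*(-43/64) = -2 + 43/64 = -85/64 ≈ -1.3281)
(l + M)² = (-85/64 + 1/56)² = (-587/448)² = 344569/200704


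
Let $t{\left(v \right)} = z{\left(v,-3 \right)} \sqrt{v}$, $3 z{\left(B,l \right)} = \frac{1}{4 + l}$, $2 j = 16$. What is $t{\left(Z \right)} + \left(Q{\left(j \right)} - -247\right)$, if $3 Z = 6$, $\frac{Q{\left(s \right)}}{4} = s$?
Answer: $279 + \frac{\sqrt{2}}{3} \approx 279.47$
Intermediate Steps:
$j = 8$ ($j = \frac{1}{2} \cdot 16 = 8$)
$Q{\left(s \right)} = 4 s$
$Z = 2$ ($Z = \frac{1}{3} \cdot 6 = 2$)
$z{\left(B,l \right)} = \frac{1}{3 \left(4 + l\right)}$
$t{\left(v \right)} = \frac{\sqrt{v}}{3}$ ($t{\left(v \right)} = \frac{1}{3 \left(4 - 3\right)} \sqrt{v} = \frac{1}{3 \cdot 1} \sqrt{v} = \frac{1}{3} \cdot 1 \sqrt{v} = \frac{\sqrt{v}}{3}$)
$t{\left(Z \right)} + \left(Q{\left(j \right)} - -247\right) = \frac{\sqrt{2}}{3} + \left(4 \cdot 8 - -247\right) = \frac{\sqrt{2}}{3} + \left(32 + 247\right) = \frac{\sqrt{2}}{3} + 279 = 279 + \frac{\sqrt{2}}{3}$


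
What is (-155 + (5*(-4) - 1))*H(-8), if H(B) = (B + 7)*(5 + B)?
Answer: -528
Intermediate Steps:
H(B) = (5 + B)*(7 + B) (H(B) = (7 + B)*(5 + B) = (5 + B)*(7 + B))
(-155 + (5*(-4) - 1))*H(-8) = (-155 + (5*(-4) - 1))*(35 + (-8)**2 + 12*(-8)) = (-155 + (-20 - 1))*(35 + 64 - 96) = (-155 - 21)*3 = -176*3 = -528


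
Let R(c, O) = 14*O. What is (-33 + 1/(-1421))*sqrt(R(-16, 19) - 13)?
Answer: -46894*sqrt(253)/1421 ≈ -524.91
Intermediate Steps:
(-33 + 1/(-1421))*sqrt(R(-16, 19) - 13) = (-33 + 1/(-1421))*sqrt(14*19 - 13) = (-33 - 1/1421)*sqrt(266 - 13) = -46894*sqrt(253)/1421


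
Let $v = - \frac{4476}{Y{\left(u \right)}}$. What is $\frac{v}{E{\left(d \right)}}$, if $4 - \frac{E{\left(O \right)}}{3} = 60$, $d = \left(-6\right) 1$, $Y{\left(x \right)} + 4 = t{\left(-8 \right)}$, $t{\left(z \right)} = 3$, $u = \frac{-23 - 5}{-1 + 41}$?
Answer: $- \frac{373}{14} \approx -26.643$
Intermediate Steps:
$u = - \frac{7}{10}$ ($u = - \frac{28}{40} = \left(-28\right) \frac{1}{40} = - \frac{7}{10} \approx -0.7$)
$Y{\left(x \right)} = -1$ ($Y{\left(x \right)} = -4 + 3 = -1$)
$v = 4476$ ($v = - \frac{4476}{-1} = \left(-4476\right) \left(-1\right) = 4476$)
$d = -6$
$E{\left(O \right)} = -168$ ($E{\left(O \right)} = 12 - 180 = -168$)
$\frac{v}{E{\left(d \right)}} = \frac{4476}{-168} = 4476 \left(- \frac{1}{168}\right) = - \frac{373}{14}$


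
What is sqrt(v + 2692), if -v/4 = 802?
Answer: 2*I*sqrt(129) ≈ 22.716*I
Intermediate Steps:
v = -3208 (v = -4*802 = -3208)
sqrt(v + 2692) = sqrt(-3208 + 2692) = sqrt(-516) = 2*I*sqrt(129)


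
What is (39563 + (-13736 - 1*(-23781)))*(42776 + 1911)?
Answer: 2216832696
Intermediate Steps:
(39563 + (-13736 - 1*(-23781)))*(42776 + 1911) = (39563 + (-13736 + 23781))*44687 = (39563 + 10045)*44687 = 49608*44687 = 2216832696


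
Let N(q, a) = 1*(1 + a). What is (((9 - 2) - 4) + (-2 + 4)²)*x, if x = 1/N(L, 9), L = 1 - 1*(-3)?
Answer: 7/10 ≈ 0.70000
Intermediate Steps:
L = 4 (L = 1 + 3 = 4)
N(q, a) = 1 + a
x = ⅒ (x = 1/(1 + 9) = 1/10 = ⅒ ≈ 0.10000)
(((9 - 2) - 4) + (-2 + 4)²)*x = (((9 - 2) - 4) + (-2 + 4)²)*(⅒) = ((7 - 4) + 2²)*(⅒) = (3 + 4)*(⅒) = 7*(⅒) = 7/10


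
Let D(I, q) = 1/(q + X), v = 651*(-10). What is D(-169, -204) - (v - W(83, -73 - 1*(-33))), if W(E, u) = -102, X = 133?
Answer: 454967/71 ≈ 6408.0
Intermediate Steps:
v = -6510
D(I, q) = 1/(133 + q) (D(I, q) = 1/(q + 133) = 1/(133 + q))
D(-169, -204) - (v - W(83, -73 - 1*(-33))) = 1/(133 - 204) - (-6510 - 1*(-102)) = 1/(-71) - (-6510 + 102) = -1/71 - 1*(-6408) = -1/71 + 6408 = 454967/71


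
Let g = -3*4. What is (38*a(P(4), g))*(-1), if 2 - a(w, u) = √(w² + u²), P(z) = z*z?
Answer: 684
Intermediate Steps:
P(z) = z²
g = -12
a(w, u) = 2 - √(u² + w²) (a(w, u) = 2 - √(w² + u²) = 2 - √(u² + w²))
(38*a(P(4), g))*(-1) = (38*(2 - √((-12)² + (4²)²)))*(-1) = (38*(2 - √(144 + 16²)))*(-1) = (38*(2 - √(144 + 256)))*(-1) = (38*(2 - √400))*(-1) = (38*(2 - 1*20))*(-1) = (38*(2 - 20))*(-1) = (38*(-18))*(-1) = -684*(-1) = 684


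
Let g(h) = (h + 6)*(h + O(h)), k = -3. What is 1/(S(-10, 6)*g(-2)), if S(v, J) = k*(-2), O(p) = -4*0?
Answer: -1/48 ≈ -0.020833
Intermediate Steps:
O(p) = 0
S(v, J) = 6 (S(v, J) = -3*(-2) = 6)
g(h) = h*(6 + h) (g(h) = (h + 6)*(h + 0) = (6 + h)*h = h*(6 + h))
1/(S(-10, 6)*g(-2)) = 1/(6*(-2*(6 - 2))) = 1/(6*(-2*4)) = 1/(6*(-8)) = 1/(-48) = -1/48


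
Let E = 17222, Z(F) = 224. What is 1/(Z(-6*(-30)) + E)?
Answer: 1/17446 ≈ 5.7320e-5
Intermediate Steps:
1/(Z(-6*(-30)) + E) = 1/(224 + 17222) = 1/17446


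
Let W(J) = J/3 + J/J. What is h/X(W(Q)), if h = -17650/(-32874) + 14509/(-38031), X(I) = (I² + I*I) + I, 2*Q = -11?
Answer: 97139142/347286415 ≈ 0.27971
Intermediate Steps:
Q = -11/2 (Q = (½)*(-11) = -11/2 ≈ -5.5000)
W(J) = 1 + J/3 (W(J) = J*(⅓) + 1 = J/3 + 1 = 1 + J/3)
X(I) = I + 2*I² (X(I) = (I² + I²) + I = 2*I² + I = I + 2*I²)
h = 10793238/69457283 (h = -17650*(-1/32874) + 14509*(-1/38031) = 8825/16437 - 14509/38031 = 10793238/69457283 ≈ 0.15539)
h/X(W(Q)) = 10793238/(69457283*(((1 + (⅓)*(-11/2))*(1 + 2*(1 + (⅓)*(-11/2)))))) = 10793238/(69457283*(((1 - 11/6)*(1 + 2*(1 - 11/6))))) = 10793238/(69457283*((-5*(1 + 2*(-⅚))/6))) = 10793238/(69457283*((-5*(1 - 5/3)/6))) = 10793238/(69457283*((-⅚*(-⅔)))) = 10793238/(69457283*(5/9)) = (10793238/69457283)*(9/5) = 97139142/347286415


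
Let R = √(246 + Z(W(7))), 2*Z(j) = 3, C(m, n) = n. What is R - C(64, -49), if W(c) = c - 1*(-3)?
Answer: 49 + 3*√110/2 ≈ 64.732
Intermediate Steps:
W(c) = 3 + c (W(c) = c + 3 = 3 + c)
Z(j) = 3/2 (Z(j) = (½)*3 = 3/2)
R = 3*√110/2 (R = √(246 + 3/2) = √(495/2) = 3*√110/2 ≈ 15.732)
R - C(64, -49) = 3*√110/2 - 1*(-49) = 3*√110/2 + 49 = 49 + 3*√110/2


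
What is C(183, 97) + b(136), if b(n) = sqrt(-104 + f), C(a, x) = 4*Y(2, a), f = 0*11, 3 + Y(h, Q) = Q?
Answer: 720 + 2*I*sqrt(26) ≈ 720.0 + 10.198*I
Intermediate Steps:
Y(h, Q) = -3 + Q
f = 0
C(a, x) = -12 + 4*a (C(a, x) = 4*(-3 + a) = -12 + 4*a)
b(n) = 2*I*sqrt(26) (b(n) = sqrt(-104 + 0) = sqrt(-104) = 2*I*sqrt(26))
C(183, 97) + b(136) = (-12 + 4*183) + 2*I*sqrt(26) = (-12 + 732) + 2*I*sqrt(26) = 720 + 2*I*sqrt(26)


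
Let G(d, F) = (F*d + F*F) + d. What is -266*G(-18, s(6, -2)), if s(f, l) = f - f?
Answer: 4788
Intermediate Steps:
s(f, l) = 0
G(d, F) = d + F**2 + F*d (G(d, F) = (F*d + F**2) + d = (F**2 + F*d) + d = d + F**2 + F*d)
-266*G(-18, s(6, -2)) = -266*(-18 + 0**2 + 0*(-18)) = -266*(-18 + 0 + 0) = -266*(-18) = 4788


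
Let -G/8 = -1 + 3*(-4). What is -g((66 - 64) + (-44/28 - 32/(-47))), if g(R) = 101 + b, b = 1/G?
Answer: -10505/104 ≈ -101.01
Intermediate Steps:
G = 104 (G = -8*(-1 + 3*(-4)) = -8*(-1 - 12) = -8*(-13) = 104)
b = 1/104 ≈ 0.0096154
g(R) = 10505/104 (g(R) = 101 + 1/104 = 10505/104)
-g((66 - 64) + (-44/28 - 32/(-47))) = -1*10505/104 = -10505/104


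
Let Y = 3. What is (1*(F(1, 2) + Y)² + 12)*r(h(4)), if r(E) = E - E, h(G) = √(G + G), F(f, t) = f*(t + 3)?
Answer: 0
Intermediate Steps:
F(f, t) = f*(3 + t)
h(G) = √2*√G (h(G) = √(2*G) = √2*√G)
r(E) = 0
(1*(F(1, 2) + Y)² + 12)*r(h(4)) = (1*(1*(3 + 2) + 3)² + 12)*0 = (1*(1*5 + 3)² + 12)*0 = (1*(5 + 3)² + 12)*0 = (1*8² + 12)*0 = (1*64 + 12)*0 = (64 + 12)*0 = 76*0 = 0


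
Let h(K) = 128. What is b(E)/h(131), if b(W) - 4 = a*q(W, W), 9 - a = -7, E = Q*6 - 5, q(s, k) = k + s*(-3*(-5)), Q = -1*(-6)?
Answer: 1985/32 ≈ 62.031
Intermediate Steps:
Q = 6
q(s, k) = k + 15*s (q(s, k) = k + s*15 = k + 15*s)
E = 31 (E = 6*6 - 5 = 36 - 5 = 31)
a = 16 (a = 9 - 1*(-7) = 9 + 7 = 16)
b(W) = 4 + 256*W (b(W) = 4 + 16*(W + 15*W) = 4 + 16*(16*W) = 4 + 256*W)
b(E)/h(131) = (4 + 256*31)/128 = (4 + 7936)*(1/128) = 7940*(1/128) = 1985/32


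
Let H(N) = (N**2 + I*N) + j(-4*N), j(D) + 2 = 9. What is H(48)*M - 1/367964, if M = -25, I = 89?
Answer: -60557675301/367964 ≈ -1.6458e+5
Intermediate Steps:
j(D) = 7 (j(D) = -2 + 9 = 7)
H(N) = 7 + N**2 + 89*N (H(N) = (N**2 + 89*N) + 7 = 7 + N**2 + 89*N)
H(48)*M - 1/367964 = (7 + 48**2 + 89*48)*(-25) - 1/367964 = (7 + 2304 + 4272)*(-25) - 1*1/367964 = 6583*(-25) - 1/367964 = -164575 - 1/367964 = -60557675301/367964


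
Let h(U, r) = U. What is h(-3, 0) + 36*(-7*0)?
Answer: -3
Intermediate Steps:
h(-3, 0) + 36*(-7*0) = -3 + 36*(-7*0) = -3 + 36*0 = -3 + 0 = -3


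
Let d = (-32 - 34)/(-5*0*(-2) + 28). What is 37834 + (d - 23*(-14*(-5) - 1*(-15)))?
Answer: 502273/14 ≈ 35877.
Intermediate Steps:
d = -33/14 (d = -66/(0*(-2) + 28) = -66/(0 + 28) = -66/28 = -66*1/28 = -33/14 ≈ -2.3571)
37834 + (d - 23*(-14*(-5) - 1*(-15))) = 37834 + (-33/14 - 23*(-14*(-5) - 1*(-15))) = 37834 + (-33/14 - 23*(70 + 15)) = 37834 + (-33/14 - 23*85) = 37834 + (-33/14 - 1955) = 37834 - 27403/14 = 502273/14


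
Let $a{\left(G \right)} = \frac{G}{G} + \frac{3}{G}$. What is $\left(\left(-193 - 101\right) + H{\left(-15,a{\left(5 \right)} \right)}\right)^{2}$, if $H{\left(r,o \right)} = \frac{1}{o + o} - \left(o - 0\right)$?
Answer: $\frac{558046129}{6400} \approx 87195.0$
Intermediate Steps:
$a{\left(G \right)} = 1 + \frac{3}{G}$
$H{\left(r,o \right)} = \frac{1}{2 o} - o$ ($H{\left(r,o \right)} = \frac{1}{2 o} - \left(o + 0\right) = \frac{1}{2 o} - o$)
$\left(\left(-193 - 101\right) + H{\left(-15,a{\left(5 \right)} \right)}\right)^{2} = \left(\left(-193 - 101\right) + \left(\frac{1}{2 \frac{3 + 5}{5}} - \frac{3 + 5}{5}\right)\right)^{2} = \left(-294 + \left(\frac{1}{2 \cdot \frac{1}{5} \cdot 8} - \frac{1}{5} \cdot 8\right)\right)^{2} = \left(-294 + \left(\frac{1}{2 \cdot \frac{8}{5}} - \frac{8}{5}\right)\right)^{2} = \left(-294 + \left(\frac{1}{2} \cdot \frac{5}{8} - \frac{8}{5}\right)\right)^{2} = \left(-294 + \left(\frac{5}{16} - \frac{8}{5}\right)\right)^{2} = \left(-294 - \frac{103}{80}\right)^{2} = \left(- \frac{23623}{80}\right)^{2} = \frac{558046129}{6400}$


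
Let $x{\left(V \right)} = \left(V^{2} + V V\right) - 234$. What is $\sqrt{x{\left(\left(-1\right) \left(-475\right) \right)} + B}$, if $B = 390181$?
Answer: $\sqrt{841197} \approx 917.17$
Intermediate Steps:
$x{\left(V \right)} = -234 + 2 V^{2}$ ($x{\left(V \right)} = \left(V^{2} + V^{2}\right) - 234 = 2 V^{2} - 234 = -234 + 2 V^{2}$)
$\sqrt{x{\left(\left(-1\right) \left(-475\right) \right)} + B} = \sqrt{\left(-234 + 2 \left(\left(-1\right) \left(-475\right)\right)^{2}\right) + 390181} = \sqrt{\left(-234 + 2 \cdot 475^{2}\right) + 390181} = \sqrt{\left(-234 + 2 \cdot 225625\right) + 390181} = \sqrt{\left(-234 + 451250\right) + 390181} = \sqrt{451016 + 390181} = \sqrt{841197}$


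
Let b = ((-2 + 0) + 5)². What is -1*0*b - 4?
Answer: -4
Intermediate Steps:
b = 9 (b = (-2 + 5)² = 3² = 9)
-1*0*b - 4 = -1*0*9 - 4 = -0*9 - 4 = -1*0 - 4 = 0 - 4 = -4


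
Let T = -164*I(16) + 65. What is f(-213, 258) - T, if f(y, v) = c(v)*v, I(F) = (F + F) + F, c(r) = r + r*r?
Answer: 17247883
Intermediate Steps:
c(r) = r + r²
I(F) = 3*F (I(F) = 2*F + F = 3*F)
f(y, v) = v²*(1 + v) (f(y, v) = (v*(1 + v))*v = v²*(1 + v))
T = -7807 (T = -492*16 + 65 = -164*48 + 65 = -7872 + 65 = -7807)
f(-213, 258) - T = 258²*(1 + 258) - 1*(-7807) = 66564*259 + 7807 = 17240076 + 7807 = 17247883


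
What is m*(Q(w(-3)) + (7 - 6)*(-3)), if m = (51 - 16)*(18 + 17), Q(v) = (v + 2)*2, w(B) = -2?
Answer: -3675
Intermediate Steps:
Q(v) = 4 + 2*v (Q(v) = (2 + v)*2 = 4 + 2*v)
m = 1225 (m = 35*35 = 1225)
m*(Q(w(-3)) + (7 - 6)*(-3)) = 1225*((4 + 2*(-2)) + (7 - 6)*(-3)) = 1225*((4 - 4) + 1*(-3)) = 1225*(0 - 3) = 1225*(-3) = -3675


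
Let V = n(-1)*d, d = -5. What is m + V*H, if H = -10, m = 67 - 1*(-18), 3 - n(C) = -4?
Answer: 435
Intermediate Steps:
n(C) = 7 (n(C) = 3 - 1*(-4) = 3 + 4 = 7)
m = 85 (m = 67 + 18 = 85)
V = -35 (V = 7*(-5) = -35)
m + V*H = 85 - 35*(-10) = 85 + 350 = 435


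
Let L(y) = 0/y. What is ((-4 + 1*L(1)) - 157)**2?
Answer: 25921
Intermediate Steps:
L(y) = 0
((-4 + 1*L(1)) - 157)**2 = ((-4 + 1*0) - 157)**2 = ((-4 + 0) - 157)**2 = (-4 - 157)**2 = (-161)**2 = 25921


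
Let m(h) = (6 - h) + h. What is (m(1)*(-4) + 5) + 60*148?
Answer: 8861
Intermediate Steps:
m(h) = 6
(m(1)*(-4) + 5) + 60*148 = (6*(-4) + 5) + 60*148 = (-24 + 5) + 8880 = -19 + 8880 = 8861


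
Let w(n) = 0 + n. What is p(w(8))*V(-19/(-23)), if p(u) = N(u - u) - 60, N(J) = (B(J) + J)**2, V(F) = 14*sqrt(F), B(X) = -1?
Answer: -826*sqrt(437)/23 ≈ -750.75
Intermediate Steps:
N(J) = (-1 + J)**2
w(n) = n
p(u) = -59 (p(u) = (-1 + (u - u))**2 - 60 = (-1 + 0)**2 - 60 = (-1)**2 - 60 = 1 - 60 = -59)
p(w(8))*V(-19/(-23)) = -826*sqrt(-19/(-23)) = -826*sqrt(-19*(-1/23)) = -826*sqrt(19/23) = -826*sqrt(437)/23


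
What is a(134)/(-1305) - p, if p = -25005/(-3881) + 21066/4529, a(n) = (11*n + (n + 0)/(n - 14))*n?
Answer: -111865793249131/688141468350 ≈ -162.56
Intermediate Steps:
a(n) = n*(11*n + n/(-14 + n)) (a(n) = (11*n + n/(-14 + n))*n = n*(11*n + n/(-14 + n)))
p = 195004791/17577049 (p = -25005*(-1/3881) + 21066*(1/4529) = 25005/3881 + 21066/4529 = 195004791/17577049 ≈ 11.094)
a(134)/(-1305) - p = (134²*(-153 + 11*134)/(-14 + 134))/(-1305) - 1*195004791/17577049 = (17956*(-153 + 1474)/120)*(-1/1305) - 195004791/17577049 = (17956*(1/120)*1321)*(-1/1305) - 195004791/17577049 = (5929969/30)*(-1/1305) - 195004791/17577049 = -5929969/39150 - 195004791/17577049 = -111865793249131/688141468350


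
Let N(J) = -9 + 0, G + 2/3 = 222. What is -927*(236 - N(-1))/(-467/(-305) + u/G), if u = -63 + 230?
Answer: -45995329800/462893 ≈ -99365.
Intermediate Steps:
G = 664/3 (G = -⅔ + 222 = 664/3 ≈ 221.33)
N(J) = -9
u = 167
-927*(236 - N(-1))/(-467/(-305) + u/G) = -927*(236 - 1*(-9))/(-467/(-305) + 167/(664/3)) = -927*(236 + 9)/(-467*(-1/305) + 167*(3/664)) = -927*245/(467/305 + 501/664) = -927/((462893/202520)*(1/245)) = -927/462893/49617400 = -927*49617400/462893 = -45995329800/462893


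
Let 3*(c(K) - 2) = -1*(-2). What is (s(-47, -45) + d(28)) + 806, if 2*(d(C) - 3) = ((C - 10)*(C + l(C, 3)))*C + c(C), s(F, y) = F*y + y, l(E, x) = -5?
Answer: 26029/3 ≈ 8676.3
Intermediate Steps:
s(F, y) = y + F*y
c(K) = 8/3 (c(K) = 2 + (-1*(-2))/3 = 2 + (⅓)*2 = 2 + ⅔ = 8/3)
d(C) = 13/3 + C*(-10 + C)*(-5 + C)/2 (d(C) = 3 + (((C - 10)*(C - 5))*C + 8/3)/2 = 3 + (((-10 + C)*(-5 + C))*C + 8/3)/2 = 3 + (C*(-10 + C)*(-5 + C) + 8/3)/2 = 3 + (8/3 + C*(-10 + C)*(-5 + C))/2 = 3 + (4/3 + C*(-10 + C)*(-5 + C)/2) = 13/3 + C*(-10 + C)*(-5 + C)/2)
(s(-47, -45) + d(28)) + 806 = (-45*(1 - 47) + (13/3 + (½)*28³ + 25*28 - 15/2*28²)) + 806 = (-45*(-46) + (13/3 + (½)*21952 + 700 - 15/2*784)) + 806 = (2070 + (13/3 + 10976 + 700 - 5880)) + 806 = (2070 + 17401/3) + 806 = 23611/3 + 806 = 26029/3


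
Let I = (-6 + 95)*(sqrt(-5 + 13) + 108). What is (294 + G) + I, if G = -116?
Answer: 9790 + 178*sqrt(2) ≈ 10042.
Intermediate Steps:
I = 9612 + 178*sqrt(2) (I = 89*(sqrt(8) + 108) = 89*(2*sqrt(2) + 108) = 89*(108 + 2*sqrt(2)) = 9612 + 178*sqrt(2) ≈ 9863.7)
(294 + G) + I = (294 - 116) + (9612 + 178*sqrt(2)) = 178 + (9612 + 178*sqrt(2)) = 9790 + 178*sqrt(2)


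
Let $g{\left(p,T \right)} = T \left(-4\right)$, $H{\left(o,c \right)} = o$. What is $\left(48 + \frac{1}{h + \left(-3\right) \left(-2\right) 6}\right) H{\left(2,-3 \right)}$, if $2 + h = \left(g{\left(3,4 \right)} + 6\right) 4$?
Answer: $\frac{287}{3} \approx 95.667$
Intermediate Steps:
$g{\left(p,T \right)} = - 4 T$
$h = -42$ ($h = -2 + \left(\left(-4\right) 4 + 6\right) 4 = -2 + \left(-16 + 6\right) 4 = -2 - 40 = -42$)
$\left(48 + \frac{1}{h + \left(-3\right) \left(-2\right) 6}\right) H{\left(2,-3 \right)} = \left(48 + \frac{1}{-42 + \left(-3\right) \left(-2\right) 6}\right) 2 = \left(48 + \frac{1}{-42 + 6 \cdot 6}\right) 2 = \left(48 + \frac{1}{-42 + 36}\right) 2 = \left(48 + \frac{1}{-6}\right) 2 = \left(48 - \frac{1}{6}\right) 2 = \frac{287}{6} \cdot 2 = \frac{287}{3}$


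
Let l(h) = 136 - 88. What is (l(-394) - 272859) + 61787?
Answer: -211024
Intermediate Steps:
l(h) = 48
(l(-394) - 272859) + 61787 = (48 - 272859) + 61787 = -272811 + 61787 = -211024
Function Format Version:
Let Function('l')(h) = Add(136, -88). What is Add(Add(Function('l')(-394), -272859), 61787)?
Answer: -211024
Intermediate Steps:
Function('l')(h) = 48
Add(Add(Function('l')(-394), -272859), 61787) = Add(Add(48, -272859), 61787) = Add(-272811, 61787) = -211024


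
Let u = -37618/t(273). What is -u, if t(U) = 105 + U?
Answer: 2687/27 ≈ 99.519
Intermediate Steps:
u = -2687/27 (u = -37618/(105 + 273) = -37618/378 = -37618*1/378 = -2687/27 ≈ -99.519)
-u = -1*(-2687/27) = 2687/27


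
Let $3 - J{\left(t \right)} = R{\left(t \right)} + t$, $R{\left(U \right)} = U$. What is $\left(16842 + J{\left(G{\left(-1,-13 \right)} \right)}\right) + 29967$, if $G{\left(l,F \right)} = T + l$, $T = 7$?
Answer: $46800$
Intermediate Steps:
$G{\left(l,F \right)} = 7 + l$
$J{\left(t \right)} = 3 - 2 t$ ($J{\left(t \right)} = 3 - \left(t + t\right) = 3 - 2 t$)
$\left(16842 + J{\left(G{\left(-1,-13 \right)} \right)}\right) + 29967 = \left(16842 + \left(3 - 2 \left(7 - 1\right)\right)\right) + 29967 = \left(16842 + \left(3 - 12\right)\right) + 29967 = \left(16842 - 9\right) + 29967 = 16833 + 29967 = 46800$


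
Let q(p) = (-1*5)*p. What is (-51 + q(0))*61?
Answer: -3111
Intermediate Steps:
q(p) = -5*p
(-51 + q(0))*61 = (-51 - 5*0)*61 = (-51 + 0)*61 = -51*61 = -3111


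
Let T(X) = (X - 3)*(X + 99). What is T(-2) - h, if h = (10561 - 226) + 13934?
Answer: -24754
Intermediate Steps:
T(X) = (-3 + X)*(99 + X)
h = 24269 (h = 10335 + 13934 = 24269)
T(-2) - h = (-297 + (-2)² + 96*(-2)) - 1*24269 = (-297 + 4 - 192) - 24269 = -485 - 24269 = -24754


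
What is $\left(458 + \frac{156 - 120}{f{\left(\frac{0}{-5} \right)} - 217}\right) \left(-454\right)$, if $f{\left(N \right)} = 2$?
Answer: $- \frac{44689036}{215} \approx -2.0786 \cdot 10^{5}$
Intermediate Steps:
$\left(458 + \frac{156 - 120}{f{\left(\frac{0}{-5} \right)} - 217}\right) \left(-454\right) = \left(458 + \frac{156 - 120}{2 - 217}\right) \left(-454\right) = \left(458 + \frac{36}{-215}\right) \left(-454\right) = \left(458 + 36 \left(- \frac{1}{215}\right)\right) \left(-454\right) = \left(458 - \frac{36}{215}\right) \left(-454\right) = \frac{98434}{215} \left(-454\right) = - \frac{44689036}{215}$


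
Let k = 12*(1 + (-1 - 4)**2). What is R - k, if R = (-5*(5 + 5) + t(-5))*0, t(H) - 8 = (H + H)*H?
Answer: -312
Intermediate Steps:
t(H) = 8 + 2*H**2 (t(H) = 8 + (H + H)*H = 8 + (2*H)*H = 8 + 2*H**2)
k = 312 (k = 12*(1 + (-5)**2) = 12*(1 + 25) = 12*26 = 312)
R = 0 (R = (-5*(5 + 5) + (8 + 2*(-5)**2))*0 = (-5*10 + (8 + 2*25))*0 = (-50 + (8 + 50))*0 = (-50 + 58)*0 = 8*0 = 0)
R - k = 0 - 1*312 = 0 - 312 = -312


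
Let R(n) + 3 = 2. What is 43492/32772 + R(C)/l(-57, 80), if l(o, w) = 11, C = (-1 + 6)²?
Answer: 111410/90123 ≈ 1.2362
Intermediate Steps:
C = 25 (C = 5² = 25)
R(n) = -1 (R(n) = -3 + 2 = -1)
43492/32772 + R(C)/l(-57, 80) = 43492/32772 - 1/11 = 43492*(1/32772) - 1*1/11 = 10873/8193 - 1/11 = 111410/90123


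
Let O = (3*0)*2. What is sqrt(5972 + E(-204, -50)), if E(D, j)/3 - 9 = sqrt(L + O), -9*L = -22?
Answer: sqrt(5999 + sqrt(22)) ≈ 77.484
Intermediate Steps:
L = 22/9 (L = -1/9*(-22) = 22/9 ≈ 2.4444)
O = 0 (O = 0*2 = 0)
E(D, j) = 27 + sqrt(22) (E(D, j) = 27 + 3*sqrt(22/9 + 0) = 27 + 3*sqrt(22/9) = 27 + 3*(sqrt(22)/3) = 27 + sqrt(22))
sqrt(5972 + E(-204, -50)) = sqrt(5972 + (27 + sqrt(22))) = sqrt(5999 + sqrt(22))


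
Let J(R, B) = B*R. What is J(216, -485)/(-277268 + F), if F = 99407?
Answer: 34920/59287 ≈ 0.58900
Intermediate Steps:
J(216, -485)/(-277268 + F) = (-485*216)/(-277268 + 99407) = -104760/(-177861) = -104760*(-1/177861) = 34920/59287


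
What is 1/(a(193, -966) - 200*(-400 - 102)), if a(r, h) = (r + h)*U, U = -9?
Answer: 1/107357 ≈ 9.3147e-6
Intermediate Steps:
a(r, h) = -9*h - 9*r (a(r, h) = (r + h)*(-9) = (h + r)*(-9) = -9*h - 9*r)
1/(a(193, -966) - 200*(-400 - 102)) = 1/((-9*(-966) - 9*193) - 200*(-400 - 102)) = 1/((8694 - 1737) - 200*(-502)) = 1/(6957 + 100400) = 1/107357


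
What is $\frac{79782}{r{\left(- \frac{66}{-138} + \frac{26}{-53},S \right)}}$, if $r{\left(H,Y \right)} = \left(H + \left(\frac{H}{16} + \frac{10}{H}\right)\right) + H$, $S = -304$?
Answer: $- \frac{4668204384}{47552237} \approx -98.17$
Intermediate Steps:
$r{\left(H,Y \right)} = \frac{10}{H} + \frac{33 H}{16}$ ($r{\left(H,Y \right)} = \left(H + \left(H \frac{1}{16} + \frac{10}{H}\right)\right) + H = \left(H + \left(\frac{H}{16} + \frac{10}{H}\right)\right) + H = \left(H + \left(\frac{10}{H} + \frac{H}{16}\right)\right) + H = \left(\frac{10}{H} + \frac{17 H}{16}\right) + H = \frac{10}{H} + \frac{33 H}{16}$)
$\frac{79782}{r{\left(- \frac{66}{-138} + \frac{26}{-53},S \right)}} = \frac{79782}{\frac{10}{- \frac{66}{-138} + \frac{26}{-53}} + \frac{33 \left(- \frac{66}{-138} + \frac{26}{-53}\right)}{16}} = \frac{79782}{\frac{10}{\left(-66\right) \left(- \frac{1}{138}\right) + 26 \left(- \frac{1}{53}\right)} + \frac{33 \left(\left(-66\right) \left(- \frac{1}{138}\right) + 26 \left(- \frac{1}{53}\right)\right)}{16}} = \frac{79782}{\frac{10}{\frac{11}{23} - \frac{26}{53}} + \frac{33 \left(\frac{11}{23} - \frac{26}{53}\right)}{16}} = \frac{79782}{\frac{10}{- \frac{15}{1219}} + \frac{33}{16} \left(- \frac{15}{1219}\right)} = \frac{79782}{10 \left(- \frac{1219}{15}\right) - \frac{495}{19504}} = \frac{79782}{- \frac{2438}{3} - \frac{495}{19504}} = \frac{79782}{- \frac{47552237}{58512}} = 79782 \left(- \frac{58512}{47552237}\right) = - \frac{4668204384}{47552237}$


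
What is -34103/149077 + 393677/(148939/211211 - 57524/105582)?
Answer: 93482222298104527804/38074009536637 ≈ 2.4553e+6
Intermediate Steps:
-34103/149077 + 393677/(148939/211211 - 57524/105582) = -34103*1/149077 + 393677/(148939*(1/211211) - 57524*1/105582) = -34103/149077 + 393677/(21277/30173 - 28762/52791) = -34103/149077 + 393677/(255398281/1592862843) = -34103/149077 + 393677*(1592862843/255398281) = -34103/149077 + 627073465443711/255398281 = 93482222298104527804/38074009536637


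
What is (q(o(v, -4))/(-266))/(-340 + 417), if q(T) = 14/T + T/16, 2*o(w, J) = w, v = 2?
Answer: -225/327712 ≈ -0.00068658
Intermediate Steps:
o(w, J) = w/2
q(T) = 14/T + T/16 (q(T) = 14/T + T*(1/16) = 14/T + T/16)
(q(o(v, -4))/(-266))/(-340 + 417) = ((14/(((1/2)*2)) + ((1/2)*2)/16)/(-266))/(-340 + 417) = ((14/1 + (1/16)*1)*(-1/266))/77 = ((14*1 + 1/16)*(-1/266))*(1/77) = ((14 + 1/16)*(-1/266))*(1/77) = ((225/16)*(-1/266))*(1/77) = -225/4256*1/77 = -225/327712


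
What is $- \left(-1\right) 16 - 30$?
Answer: $-14$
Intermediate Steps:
$- \left(-1\right) 16 - 30 = \left(-1\right) \left(-16\right) - 30 = 16 - 30 = -14$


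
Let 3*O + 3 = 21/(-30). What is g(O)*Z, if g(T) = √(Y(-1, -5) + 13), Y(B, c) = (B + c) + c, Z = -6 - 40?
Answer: -46*√2 ≈ -65.054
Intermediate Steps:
O = -37/30 (O = -1 + (21/(-30))/3 = -1 + (21*(-1/30))/3 = -1 + (⅓)*(-7/10) = -1 - 7/30 = -37/30 ≈ -1.2333)
Z = -46
Y(B, c) = B + 2*c
g(T) = √2 (g(T) = √((-1 + 2*(-5)) + 13) = √((-1 - 10) + 13) = √(-11 + 13) = √2)
g(O)*Z = √2*(-46) = -46*√2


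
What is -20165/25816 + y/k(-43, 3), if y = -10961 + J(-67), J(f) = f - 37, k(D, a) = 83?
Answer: -287327735/2142728 ≈ -134.09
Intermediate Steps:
J(f) = -37 + f
y = -11065 (y = -10961 + (-37 - 67) = -10961 - 104 = -11065)
-20165/25816 + y/k(-43, 3) = -20165/25816 - 11065/83 = -287327735/2142728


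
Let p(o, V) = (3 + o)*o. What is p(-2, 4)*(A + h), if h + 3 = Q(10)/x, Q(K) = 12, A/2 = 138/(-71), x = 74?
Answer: 35334/2627 ≈ 13.450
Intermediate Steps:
p(o, V) = o*(3 + o)
A = -276/71 (A = 2*(138/(-71)) = 2*(138*(-1/71)) = 2*(-138/71) = -276/71 ≈ -3.8873)
h = -105/37 (h = -3 + 12/74 = -3 + 12*(1/74) = -3 + 6/37 = -105/37 ≈ -2.8378)
p(-2, 4)*(A + h) = (-2*(3 - 2))*(-276/71 - 105/37) = -2*1*(-17667/2627) = -2*(-17667/2627) = 35334/2627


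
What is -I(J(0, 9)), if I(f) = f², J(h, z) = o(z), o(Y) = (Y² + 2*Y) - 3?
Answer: -9216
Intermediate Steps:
o(Y) = -3 + Y² + 2*Y
J(h, z) = -3 + z² + 2*z
-I(J(0, 9)) = -(-3 + 9² + 2*9)² = -(-3 + 81 + 18)² = -1*96² = -1*9216 = -9216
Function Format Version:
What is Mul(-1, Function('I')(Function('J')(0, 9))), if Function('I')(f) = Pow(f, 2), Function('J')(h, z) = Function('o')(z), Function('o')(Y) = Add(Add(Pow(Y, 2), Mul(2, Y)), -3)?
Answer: -9216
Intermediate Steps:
Function('o')(Y) = Add(-3, Pow(Y, 2), Mul(2, Y))
Function('J')(h, z) = Add(-3, Pow(z, 2), Mul(2, z))
Mul(-1, Function('I')(Function('J')(0, 9))) = Mul(-1, Pow(Add(-3, Pow(9, 2), Mul(2, 9)), 2)) = Mul(-1, Pow(Add(-3, 81, 18), 2)) = Mul(-1, Pow(96, 2)) = Mul(-1, 9216) = -9216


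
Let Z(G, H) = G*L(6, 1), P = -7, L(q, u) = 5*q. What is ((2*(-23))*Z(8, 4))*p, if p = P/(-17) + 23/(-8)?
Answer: 462300/17 ≈ 27194.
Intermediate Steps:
Z(G, H) = 30*G (Z(G, H) = G*(5*6) = G*30 = 30*G)
p = -335/136 (p = -7/(-17) + 23/(-8) = -7*(-1/17) + 23*(-⅛) = 7/17 - 23/8 = -335/136 ≈ -2.4632)
((2*(-23))*Z(8, 4))*p = ((2*(-23))*(30*8))*(-335/136) = -46*240*(-335/136) = -11040*(-335/136) = 462300/17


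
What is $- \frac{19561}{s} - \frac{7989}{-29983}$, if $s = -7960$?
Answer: $\frac{650089903}{238664680} \approx 2.7239$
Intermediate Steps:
$- \frac{19561}{s} - \frac{7989}{-29983} = - \frac{19561}{-7960} - \frac{7989}{-29983} = \left(-19561\right) \left(- \frac{1}{7960}\right) - - \frac{7989}{29983} = \frac{19561}{7960} + \frac{7989}{29983} = \frac{650089903}{238664680}$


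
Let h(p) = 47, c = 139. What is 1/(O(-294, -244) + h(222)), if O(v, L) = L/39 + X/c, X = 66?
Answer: 5421/223445 ≈ 0.024261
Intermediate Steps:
O(v, L) = 66/139 + L/39 (O(v, L) = L/39 + 66/139 = 66/139 + L/39)
1/(O(-294, -244) + h(222)) = 1/((66/139 + (1/39)*(-244)) + 47) = 1/((66/139 - 244/39) + 47) = 1/(-31342/5421 + 47) = 1/(223445/5421) = 5421/223445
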